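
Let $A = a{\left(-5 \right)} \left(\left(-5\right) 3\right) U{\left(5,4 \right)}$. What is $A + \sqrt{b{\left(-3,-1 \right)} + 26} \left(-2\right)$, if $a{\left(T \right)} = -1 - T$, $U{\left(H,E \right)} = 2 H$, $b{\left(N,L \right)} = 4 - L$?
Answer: $-600 - 2 \sqrt{31} \approx -611.14$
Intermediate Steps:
$A = -600$ ($A = \left(-1 - -5\right) \left(\left(-5\right) 3\right) 2 \cdot 5 = \left(-1 + 5\right) \left(-15\right) 10 = 4 \left(-15\right) 10 = \left(-60\right) 10 = -600$)
$A + \sqrt{b{\left(-3,-1 \right)} + 26} \left(-2\right) = -600 + \sqrt{\left(4 - -1\right) + 26} \left(-2\right) = -600 + \sqrt{\left(4 + 1\right) + 26} \left(-2\right) = -600 + \sqrt{5 + 26} \left(-2\right) = -600 + \sqrt{31} \left(-2\right) = -600 - 2 \sqrt{31}$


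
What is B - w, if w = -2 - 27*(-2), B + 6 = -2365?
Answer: -2423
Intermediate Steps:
B = -2371 (B = -6 - 2365 = -2371)
w = 52 (w = -2 + 54 = 52)
B - w = -2371 - 1*52 = -2371 - 52 = -2423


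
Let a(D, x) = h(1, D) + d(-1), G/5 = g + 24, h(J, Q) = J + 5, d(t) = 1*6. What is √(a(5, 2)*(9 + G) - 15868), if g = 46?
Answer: 34*I*√10 ≈ 107.52*I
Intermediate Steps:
d(t) = 6
h(J, Q) = 5 + J
G = 350 (G = 5*(46 + 24) = 5*70 = 350)
a(D, x) = 12 (a(D, x) = (5 + 1) + 6 = 6 + 6 = 12)
√(a(5, 2)*(9 + G) - 15868) = √(12*(9 + 350) - 15868) = √(12*359 - 15868) = √(4308 - 15868) = √(-11560) = 34*I*√10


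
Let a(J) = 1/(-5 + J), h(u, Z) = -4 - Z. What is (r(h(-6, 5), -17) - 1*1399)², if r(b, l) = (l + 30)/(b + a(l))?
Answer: 77666443969/39601 ≈ 1.9612e+6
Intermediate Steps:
r(b, l) = (30 + l)/(b + 1/(-5 + l)) (r(b, l) = (l + 30)/(b + 1/(-5 + l)) = (30 + l)/(b + 1/(-5 + l)))
(r(h(-6, 5), -17) - 1*1399)² = ((-5 - 17)*(30 - 17)/(1 + (-4 - 1*5)*(-5 - 17)) - 1*1399)² = (-22*13/(1 + (-4 - 5)*(-22)) - 1399)² = (-22*13/(1 - 9*(-22)) - 1399)² = (-22*13/(1 + 198) - 1399)² = (-22*13/199 - 1399)² = ((1/199)*(-22)*13 - 1399)² = (-286/199 - 1399)² = (-278687/199)² = 77666443969/39601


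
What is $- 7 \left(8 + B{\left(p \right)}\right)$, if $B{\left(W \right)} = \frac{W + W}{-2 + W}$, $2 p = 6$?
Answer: $-98$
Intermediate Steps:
$p = 3$ ($p = \frac{1}{2} \cdot 6 = 3$)
$B{\left(W \right)} = \frac{2 W}{-2 + W}$
$- 7 \left(8 + B{\left(p \right)}\right) = - 7 \left(8 + 2 \cdot 3 \frac{1}{-2 + 3}\right) = - 7 \left(8 + 2 \cdot 3 \cdot 1^{-1}\right) = - 7 \left(8 + 2 \cdot 3 \cdot 1\right) = - 7 \left(8 + 6\right) = \left(-7\right) 14 = -98$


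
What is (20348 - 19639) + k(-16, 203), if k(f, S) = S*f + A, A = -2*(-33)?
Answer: -2473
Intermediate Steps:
A = 66
k(f, S) = 66 + S*f (k(f, S) = S*f + 66 = 66 + S*f)
(20348 - 19639) + k(-16, 203) = (20348 - 19639) + (66 + 203*(-16)) = 709 + (66 - 3248) = 709 - 3182 = -2473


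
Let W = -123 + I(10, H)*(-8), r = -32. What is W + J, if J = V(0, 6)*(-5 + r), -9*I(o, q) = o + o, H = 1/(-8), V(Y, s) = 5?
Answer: -2612/9 ≈ -290.22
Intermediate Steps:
H = -1/8 ≈ -0.12500
I(o, q) = -2*o/9 (I(o, q) = -(o + o)/9 = -2*o/9)
W = -947/9 (W = -123 - 2/9*10*(-8) = -123 - 20/9*(-8) = -123 + 160/9 = -947/9 ≈ -105.22)
J = -185 (J = 5*(-5 - 32) = 5*(-37) = -185)
W + J = -947/9 - 185 = -2612/9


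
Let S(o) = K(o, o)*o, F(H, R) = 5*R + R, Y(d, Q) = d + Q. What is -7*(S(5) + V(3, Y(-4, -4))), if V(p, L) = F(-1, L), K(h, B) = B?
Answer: 161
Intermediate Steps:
Y(d, Q) = Q + d
F(H, R) = 6*R
V(p, L) = 6*L
S(o) = o**2 (S(o) = o*o = o**2)
-7*(S(5) + V(3, Y(-4, -4))) = -7*(5**2 + 6*(-4 - 4)) = -7*(25 + 6*(-8)) = -7*(25 - 48) = -7*(-23) = 161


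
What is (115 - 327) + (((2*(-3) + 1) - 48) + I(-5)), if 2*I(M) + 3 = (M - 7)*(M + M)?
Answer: -413/2 ≈ -206.50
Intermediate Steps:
I(M) = -3/2 + M*(-7 + M) (I(M) = -3/2 + ((M - 7)*(M + M))/2 = -3/2 + ((-7 + M)*(2*M))/2 = -3/2 + (2*M*(-7 + M))/2 = -3/2 + M*(-7 + M))
(115 - 327) + (((2*(-3) + 1) - 48) + I(-5)) = (115 - 327) + (((2*(-3) + 1) - 48) + (-3/2 + (-5)² - 7*(-5))) = -212 + (((-6 + 1) - 48) + (-3/2 + 25 + 35)) = -212 + ((-5 - 48) + 117/2) = -212 + (-53 + 117/2) = -212 + 11/2 = -413/2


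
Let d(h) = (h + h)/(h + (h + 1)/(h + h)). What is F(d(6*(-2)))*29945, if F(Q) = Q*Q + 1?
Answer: 12232682225/76729 ≈ 1.5943e+5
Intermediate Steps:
d(h) = 2*h/(h + (1 + h)/(2*h)) (d(h) = (2*h)/(h + (1 + h)/((2*h))) = (2*h)/(h + (1 + h)*(1/(2*h))) = (2*h)/(h + (1 + h)/(2*h)) = 2*h/(h + (1 + h)/(2*h)))
F(Q) = 1 + Q² (F(Q) = Q² + 1 = 1 + Q²)
F(d(6*(-2)))*29945 = (1 + (4*(6*(-2))²/(1 + 6*(-2) + 2*(6*(-2))²))²)*29945 = (1 + (4*(-12)²/(1 - 12 + 2*(-12)²))²)*29945 = (1 + (4*144/(1 - 12 + 2*144))²)*29945 = (1 + (4*144/(1 - 12 + 288))²)*29945 = (1 + (4*144/277)²)*29945 = (1 + (4*144*(1/277))²)*29945 = (1 + (576/277)²)*29945 = (1 + 331776/76729)*29945 = (408505/76729)*29945 = 12232682225/76729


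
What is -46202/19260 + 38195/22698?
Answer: -4348018/6071715 ≈ -0.71611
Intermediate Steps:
-46202/19260 + 38195/22698 = -46202*1/19260 + 38195*(1/22698) = -23101/9630 + 38195/22698 = -4348018/6071715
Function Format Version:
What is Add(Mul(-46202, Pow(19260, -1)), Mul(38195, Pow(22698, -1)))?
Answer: Rational(-4348018, 6071715) ≈ -0.71611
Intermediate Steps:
Add(Mul(-46202, Pow(19260, -1)), Mul(38195, Pow(22698, -1))) = Add(Mul(-46202, Rational(1, 19260)), Mul(38195, Rational(1, 22698))) = Add(Rational(-23101, 9630), Rational(38195, 22698)) = Rational(-4348018, 6071715)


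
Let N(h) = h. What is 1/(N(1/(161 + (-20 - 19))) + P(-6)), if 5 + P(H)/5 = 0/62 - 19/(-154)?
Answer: -4697/114489 ≈ -0.041026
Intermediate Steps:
P(H) = -3755/154 (P(H) = -25 + 5*(0/62 - 19/(-154)) = -25 + 5*(0*(1/62) - 19*(-1/154)) = -25 + 5*(0 + 19/154) = -25 + 5*(19/154) = -25 + 95/154 = -3755/154)
1/(N(1/(161 + (-20 - 19))) + P(-6)) = 1/(1/(161 + (-20 - 19)) - 3755/154) = 1/(1/(161 - 39) - 3755/154) = 1/(1/122 - 3755/154) = 1/(-114489/4697) = -4697/114489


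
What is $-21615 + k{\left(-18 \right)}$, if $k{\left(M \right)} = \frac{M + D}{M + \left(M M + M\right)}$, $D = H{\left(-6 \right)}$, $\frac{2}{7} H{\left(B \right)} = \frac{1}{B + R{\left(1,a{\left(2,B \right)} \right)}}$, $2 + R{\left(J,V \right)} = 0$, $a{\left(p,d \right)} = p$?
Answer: $- \frac{99602215}{4608} \approx -21615.0$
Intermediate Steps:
$R{\left(J,V \right)} = -2$ ($R{\left(J,V \right)} = -2 + 0 = -2$)
$H{\left(B \right)} = \frac{7}{2 \left(-2 + B\right)}$ ($H{\left(B \right)} = \frac{7}{2 \left(B - 2\right)} = \frac{7}{2 \left(-2 + B\right)}$)
$D = - \frac{7}{16}$ ($D = \frac{7}{2 \left(-2 - 6\right)} = \frac{7}{2 \left(-8\right)} = \frac{7}{2} \left(- \frac{1}{8}\right) = - \frac{7}{16} \approx -0.4375$)
$k{\left(M \right)} = \frac{- \frac{7}{16} + M}{M^{2} + 2 M}$ ($k{\left(M \right)} = \frac{M - \frac{7}{16}}{M + \left(M M + M\right)} = \frac{- \frac{7}{16} + M}{M + \left(M^{2} + M\right)} = \frac{- \frac{7}{16} + M}{M + \left(M + M^{2}\right)} = \frac{- \frac{7}{16} + M}{M^{2} + 2 M}$)
$-21615 + k{\left(-18 \right)} = -21615 + \frac{- \frac{7}{16} - 18}{\left(-18\right) \left(2 - 18\right)} = -21615 - \frac{1}{18} \frac{1}{-16} \left(- \frac{295}{16}\right) = -21615 - \left(- \frac{1}{288}\right) \left(- \frac{295}{16}\right) = -21615 - \frac{295}{4608} = - \frac{99602215}{4608}$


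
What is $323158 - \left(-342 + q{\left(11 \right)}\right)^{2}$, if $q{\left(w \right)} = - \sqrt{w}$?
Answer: $206183 - 684 \sqrt{11} \approx 2.0391 \cdot 10^{5}$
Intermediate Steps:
$323158 - \left(-342 + q{\left(11 \right)}\right)^{2} = 323158 - \left(-342 - \sqrt{11}\right)^{2}$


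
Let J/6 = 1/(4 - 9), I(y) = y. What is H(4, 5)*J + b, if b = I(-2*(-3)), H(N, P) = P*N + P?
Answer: -24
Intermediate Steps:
H(N, P) = P + N*P (H(N, P) = N*P + P = P + N*P)
b = 6 (b = -2*(-3) = 6)
J = -6/5 (J = 6/(4 - 9) = 6/(-5) = 6*(-⅕) = -6/5 ≈ -1.2000)
H(4, 5)*J + b = (5*(1 + 4))*(-6/5) + 6 = (5*5)*(-6/5) + 6 = 25*(-6/5) + 6 = -30 + 6 = -24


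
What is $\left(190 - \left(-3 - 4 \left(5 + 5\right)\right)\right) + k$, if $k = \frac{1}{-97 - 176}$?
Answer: $\frac{63608}{273} \approx 233.0$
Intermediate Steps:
$k = - \frac{1}{273}$ ($k = \frac{1}{-273} = - \frac{1}{273} \approx -0.003663$)
$\left(190 - \left(-3 - 4 \left(5 + 5\right)\right)\right) + k = \left(190 - \left(-3 - 4 \left(5 + 5\right)\right)\right) - \frac{1}{273} = \left(190 - \left(-3 - 40\right)\right) - \frac{1}{273} = \left(190 - -43\right) - \frac{1}{273} = \left(190 + 43\right) - \frac{1}{273} = 233 - \frac{1}{273} = \frac{63608}{273}$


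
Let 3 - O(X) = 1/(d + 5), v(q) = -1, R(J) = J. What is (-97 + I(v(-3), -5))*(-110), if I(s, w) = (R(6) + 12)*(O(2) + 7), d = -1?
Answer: -8635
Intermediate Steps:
O(X) = 11/4 (O(X) = 3 - 1/(-1 + 5) = 3 - 1/4 = 3 - 1*¼ = 3 - ¼ = 11/4)
I(s, w) = 351/2 (I(s, w) = (6 + 12)*(11/4 + 7) = 18*(39/4) = 351/2)
(-97 + I(v(-3), -5))*(-110) = (-97 + 351/2)*(-110) = (157/2)*(-110) = -8635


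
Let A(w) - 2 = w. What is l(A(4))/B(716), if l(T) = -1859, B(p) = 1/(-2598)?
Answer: 4829682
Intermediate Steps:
A(w) = 2 + w
B(p) = -1/2598
l(A(4))/B(716) = -1859/(-1/2598) = -1859*(-2598) = 4829682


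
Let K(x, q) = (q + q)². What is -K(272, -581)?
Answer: -1350244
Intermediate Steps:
K(x, q) = 4*q² (K(x, q) = (2*q)² = 4*q²)
-K(272, -581) = -4*(-581)² = -4*337561 = -1*1350244 = -1350244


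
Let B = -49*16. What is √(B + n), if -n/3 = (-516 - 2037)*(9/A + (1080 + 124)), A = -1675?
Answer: √1034783052323/335 ≈ 3036.5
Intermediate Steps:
n = 15445836369/1675 (n = -3*(-516 - 2037)*(9/(-1675) + (1080 + 124)) = -(-7659)*(9*(-1/1675) + 1204) = -(-7659)*(-9/1675 + 1204) = -(-7659)*2016691/1675 = -3*(-5148612123/1675) = 15445836369/1675 ≈ 9.2214e+6)
B = -784
√(B + n) = √(-784 + 15445836369/1675) = √(15444523169/1675) = √1034783052323/335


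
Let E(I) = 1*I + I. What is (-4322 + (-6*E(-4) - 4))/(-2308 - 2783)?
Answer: 1426/1697 ≈ 0.84031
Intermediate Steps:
E(I) = 2*I (E(I) = I + I = 2*I)
(-4322 + (-6*E(-4) - 4))/(-2308 - 2783) = (-4322 + (-12*(-4) - 4))/(-2308 - 2783) = (-4322 + (-6*(-8) - 4))/(-5091) = (-4322 + (48 - 4))*(-1/5091) = (-4322 + 44)*(-1/5091) = -4278*(-1/5091) = 1426/1697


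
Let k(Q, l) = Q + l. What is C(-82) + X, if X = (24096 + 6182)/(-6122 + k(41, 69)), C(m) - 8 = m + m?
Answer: -484075/3006 ≈ -161.04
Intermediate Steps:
C(m) = 8 + 2*m (C(m) = 8 + (m + m) = 8 + 2*m)
X = -15139/3006 (X = (24096 + 6182)/(-6122 + (41 + 69)) = 30278/(-6122 + 110) = 30278/(-6012) = 30278*(-1/6012) = -15139/3006 ≈ -5.0363)
C(-82) + X = (8 + 2*(-82)) - 15139/3006 = (8 - 164) - 15139/3006 = -156 - 15139/3006 = -484075/3006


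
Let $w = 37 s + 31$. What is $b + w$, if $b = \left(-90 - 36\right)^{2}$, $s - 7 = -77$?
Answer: $13317$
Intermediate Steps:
$s = -70$ ($s = 7 - 77 = -70$)
$w = -2559$ ($w = 37 \left(-70\right) + 31 = -2590 + 31 = -2559$)
$b = 15876$ ($b = \left(-126\right)^{2} = 15876$)
$b + w = 15876 - 2559 = 13317$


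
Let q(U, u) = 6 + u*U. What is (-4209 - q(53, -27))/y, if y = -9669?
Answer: 928/3223 ≈ 0.28793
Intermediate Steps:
q(U, u) = 6 + U*u
(-4209 - q(53, -27))/y = (-4209 - (6 + 53*(-27)))/(-9669) = (-4209 - (6 - 1431))*(-1/9669) = (-4209 - 1*(-1425))*(-1/9669) = (-4209 + 1425)*(-1/9669) = -2784*(-1/9669) = 928/3223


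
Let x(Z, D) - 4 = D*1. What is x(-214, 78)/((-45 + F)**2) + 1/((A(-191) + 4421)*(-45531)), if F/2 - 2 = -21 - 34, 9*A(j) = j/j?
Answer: 16506381219/4589786805610 ≈ 0.0035963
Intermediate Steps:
x(Z, D) = 4 + D (x(Z, D) = 4 + D*1 = 4 + D)
A(j) = 1/9 (A(j) = (j/j)/9 = (1/9)*1 = 1/9)
F = -106 (F = 4 + 2*(-21 - 34) = 4 + 2*(-55) = 4 - 110 = -106)
x(-214, 78)/((-45 + F)**2) + 1/((A(-191) + 4421)*(-45531)) = (4 + 78)/((-45 - 106)**2) + 1/((1/9 + 4421)*(-45531)) = 82/((-151)**2) - 1/45531/(39790/9) = 82/22801 + (9/39790)*(-1/45531) = 82*(1/22801) - 1/201297610 = 82/22801 - 1/201297610 = 16506381219/4589786805610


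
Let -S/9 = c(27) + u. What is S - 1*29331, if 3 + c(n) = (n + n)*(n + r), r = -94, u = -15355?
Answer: 141453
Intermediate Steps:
c(n) = -3 + 2*n*(-94 + n) (c(n) = -3 + (n + n)*(n - 94) = -3 + (2*n)*(-94 + n) = -3 + 2*n*(-94 + n))
S = 170784 (S = -9*((-3 - 188*27 + 2*27²) - 15355) = -9*((-3 - 5076 + 2*729) - 15355) = -9*((-3 - 5076 + 1458) - 15355) = -9*(-3621 - 15355) = -9*(-18976) = 170784)
S - 1*29331 = 170784 - 1*29331 = 170784 - 29331 = 141453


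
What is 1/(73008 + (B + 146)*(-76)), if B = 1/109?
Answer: 109/6748332 ≈ 1.6152e-5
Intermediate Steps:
B = 1/109 ≈ 0.0091743
1/(73008 + (B + 146)*(-76)) = 1/(73008 + (1/109 + 146)*(-76)) = 1/(73008 + (15915/109)*(-76)) = 1/(73008 - 1209540/109) = 1/(6748332/109) = 109/6748332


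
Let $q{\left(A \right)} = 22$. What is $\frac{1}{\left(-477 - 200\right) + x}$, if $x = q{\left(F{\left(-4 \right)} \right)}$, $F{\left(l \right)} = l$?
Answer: $- \frac{1}{655} \approx -0.0015267$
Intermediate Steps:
$x = 22$
$\frac{1}{\left(-477 - 200\right) + x} = \frac{1}{\left(-477 - 200\right) + 22} = \frac{1}{-677 + 22} = \frac{1}{-655} = - \frac{1}{655}$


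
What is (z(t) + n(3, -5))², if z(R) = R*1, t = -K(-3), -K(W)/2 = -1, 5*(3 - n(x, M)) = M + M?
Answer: 9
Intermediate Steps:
n(x, M) = 3 - 2*M/5 (n(x, M) = 3 - (M + M)/5 = 3 - 2*M/5)
K(W) = 2 (K(W) = -2*(-1) = 2)
t = -2 (t = -1*2 = -2)
z(R) = R
(z(t) + n(3, -5))² = (-2 + (3 - ⅖*(-5)))² = (-2 + (3 + 2))² = (-2 + 5)² = 3² = 9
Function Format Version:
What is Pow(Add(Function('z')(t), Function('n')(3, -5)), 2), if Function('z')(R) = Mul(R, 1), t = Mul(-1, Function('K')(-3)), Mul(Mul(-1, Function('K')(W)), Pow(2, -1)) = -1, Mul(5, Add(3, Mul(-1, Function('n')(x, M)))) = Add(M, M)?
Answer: 9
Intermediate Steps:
Function('n')(x, M) = Add(3, Mul(Rational(-2, 5), M)) (Function('n')(x, M) = Add(3, Mul(Rational(-1, 5), Add(M, M))) = Add(3, Mul(Rational(-1, 5), Mul(2, M))) = Add(3, Mul(Rational(-2, 5), M)))
Function('K')(W) = 2 (Function('K')(W) = Mul(-2, -1) = 2)
t = -2 (t = Mul(-1, 2) = -2)
Function('z')(R) = R
Pow(Add(Function('z')(t), Function('n')(3, -5)), 2) = Pow(Add(-2, Add(3, Mul(Rational(-2, 5), -5))), 2) = Pow(Add(-2, Add(3, 2)), 2) = Pow(Add(-2, 5), 2) = Pow(3, 2) = 9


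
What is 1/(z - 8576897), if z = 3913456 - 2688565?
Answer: -1/7352006 ≈ -1.3602e-7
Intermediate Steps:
z = 1224891
1/(z - 8576897) = 1/(1224891 - 8576897) = 1/(-7352006) = -1/7352006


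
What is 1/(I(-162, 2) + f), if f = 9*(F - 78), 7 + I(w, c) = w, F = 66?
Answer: -1/277 ≈ -0.0036101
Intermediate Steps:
I(w, c) = -7 + w
f = -108 (f = 9*(66 - 78) = 9*(-12) = -108)
1/(I(-162, 2) + f) = 1/((-7 - 162) - 108) = 1/(-169 - 108) = 1/(-277) = -1/277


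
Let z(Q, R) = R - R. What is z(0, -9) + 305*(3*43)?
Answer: 39345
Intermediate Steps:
z(Q, R) = 0
z(0, -9) + 305*(3*43) = 0 + 305*(3*43) = 0 + 305*129 = 0 + 39345 = 39345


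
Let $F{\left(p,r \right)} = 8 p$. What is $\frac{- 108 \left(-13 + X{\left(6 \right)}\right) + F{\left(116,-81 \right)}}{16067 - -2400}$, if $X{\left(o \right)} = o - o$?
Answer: $\frac{2332}{18467} \approx 0.12628$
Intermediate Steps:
$X{\left(o \right)} = 0$
$\frac{- 108 \left(-13 + X{\left(6 \right)}\right) + F{\left(116,-81 \right)}}{16067 - -2400} = \frac{- 108 \left(-13 + 0\right) + 8 \cdot 116}{16067 - -2400} = \frac{\left(-108\right) \left(-13\right) + 928}{16067 + 2400} = \frac{1404 + 928}{18467} = 2332 \cdot \frac{1}{18467} = \frac{2332}{18467}$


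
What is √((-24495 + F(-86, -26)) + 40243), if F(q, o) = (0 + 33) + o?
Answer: √15755 ≈ 125.52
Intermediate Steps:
F(q, o) = 33 + o
√((-24495 + F(-86, -26)) + 40243) = √((-24495 + (33 - 26)) + 40243) = √((-24495 + 7) + 40243) = √(-24488 + 40243) = √15755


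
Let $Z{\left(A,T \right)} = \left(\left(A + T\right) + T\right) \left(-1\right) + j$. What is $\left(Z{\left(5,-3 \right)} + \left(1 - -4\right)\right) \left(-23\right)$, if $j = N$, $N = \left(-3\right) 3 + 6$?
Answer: $-69$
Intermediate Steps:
$N = -3$ ($N = -9 + 6 = -3$)
$j = -3$
$Z{\left(A,T \right)} = -3 - A - 2 T$ ($Z{\left(A,T \right)} = \left(\left(A + T\right) + T\right) \left(-1\right) - 3 = \left(A + 2 T\right) \left(-1\right) - 3 = \left(- A - 2 T\right) - 3 = -3 - A - 2 T$)
$\left(Z{\left(5,-3 \right)} + \left(1 - -4\right)\right) \left(-23\right) = \left(\left(-3 - 5 - -6\right) + \left(1 - -4\right)\right) \left(-23\right) = \left(\left(-3 - 5 + 6\right) + \left(1 + 4\right)\right) \left(-23\right) = \left(-2 + 5\right) \left(-23\right) = 3 \left(-23\right) = -69$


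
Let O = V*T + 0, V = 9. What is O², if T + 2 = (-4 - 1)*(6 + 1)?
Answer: 110889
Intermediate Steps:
T = -37 (T = -2 + (-4 - 1)*(6 + 1) = -2 - 5*7 = -2 - 35 = -37)
O = -333 (O = 9*(-37) + 0 = -333 + 0 = -333)
O² = (-333)² = 110889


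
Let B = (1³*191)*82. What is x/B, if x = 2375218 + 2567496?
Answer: 60277/191 ≈ 315.59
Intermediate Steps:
x = 4942714
B = 15662 (B = (1*191)*82 = 191*82 = 15662)
x/B = 4942714/15662 = 4942714*(1/15662) = 60277/191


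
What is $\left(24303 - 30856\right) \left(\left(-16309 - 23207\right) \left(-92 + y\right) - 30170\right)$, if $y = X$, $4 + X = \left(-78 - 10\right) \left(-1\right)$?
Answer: $-1873882774$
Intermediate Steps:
$X = 84$ ($X = -4 + \left(-78 - 10\right) \left(-1\right) = -4 - -88 = -4 + 88 = 84$)
$y = 84$
$\left(24303 - 30856\right) \left(\left(-16309 - 23207\right) \left(-92 + y\right) - 30170\right) = \left(24303 - 30856\right) \left(\left(-16309 - 23207\right) \left(-92 + 84\right) - 30170\right) = - 6553 \left(\left(-39516\right) \left(-8\right) - 30170\right) = - 6553 \left(316128 - 30170\right) = \left(-6553\right) 285958 = -1873882774$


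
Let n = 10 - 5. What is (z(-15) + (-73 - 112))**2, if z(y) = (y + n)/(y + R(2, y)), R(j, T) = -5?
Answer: 136161/4 ≈ 34040.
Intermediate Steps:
n = 5
z(y) = (5 + y)/(-5 + y) (z(y) = (y + 5)/(y - 5) = (5 + y)/(-5 + y))
(z(-15) + (-73 - 112))**2 = ((5 - 15)/(-5 - 15) + (-73 - 112))**2 = (-10/(-20) - 185)**2 = (-1/20*(-10) - 185)**2 = (1/2 - 185)**2 = (-369/2)**2 = 136161/4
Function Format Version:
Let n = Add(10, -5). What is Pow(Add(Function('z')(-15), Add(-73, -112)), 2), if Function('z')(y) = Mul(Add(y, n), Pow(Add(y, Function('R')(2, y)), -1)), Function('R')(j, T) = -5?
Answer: Rational(136161, 4) ≈ 34040.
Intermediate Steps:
n = 5
Function('z')(y) = Mul(Pow(Add(-5, y), -1), Add(5, y)) (Function('z')(y) = Mul(Add(y, 5), Pow(Add(y, -5), -1)) = Mul(Add(5, y), Pow(Add(-5, y), -1)) = Mul(Pow(Add(-5, y), -1), Add(5, y)))
Pow(Add(Function('z')(-15), Add(-73, -112)), 2) = Pow(Add(Mul(Pow(Add(-5, -15), -1), Add(5, -15)), Add(-73, -112)), 2) = Pow(Add(Mul(Pow(-20, -1), -10), -185), 2) = Pow(Add(Mul(Rational(-1, 20), -10), -185), 2) = Pow(Add(Rational(1, 2), -185), 2) = Pow(Rational(-369, 2), 2) = Rational(136161, 4)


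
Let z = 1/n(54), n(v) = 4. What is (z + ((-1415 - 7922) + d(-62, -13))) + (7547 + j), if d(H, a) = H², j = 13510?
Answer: 62257/4 ≈ 15564.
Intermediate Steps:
z = ¼ (z = 1/4 = ¼ ≈ 0.25000)
(z + ((-1415 - 7922) + d(-62, -13))) + (7547 + j) = (¼ + ((-1415 - 7922) + (-62)²)) + (7547 + 13510) = (¼ + (-9337 + 3844)) + 21057 = (¼ - 5493) + 21057 = -21971/4 + 21057 = 62257/4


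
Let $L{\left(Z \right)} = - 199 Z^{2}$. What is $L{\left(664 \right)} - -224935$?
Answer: $-87513369$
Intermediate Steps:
$L{\left(664 \right)} - -224935 = - 199 \cdot 664^{2} - -224935 = \left(-199\right) 440896 + 224935 = -87738304 + 224935 = -87513369$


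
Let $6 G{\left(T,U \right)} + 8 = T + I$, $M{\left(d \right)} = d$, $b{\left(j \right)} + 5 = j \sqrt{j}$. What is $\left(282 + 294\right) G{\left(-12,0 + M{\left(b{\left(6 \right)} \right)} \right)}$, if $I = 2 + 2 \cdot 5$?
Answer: $-768$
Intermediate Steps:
$b{\left(j \right)} = -5 + j^{\frac{3}{2}}$ ($b{\left(j \right)} = -5 + j \sqrt{j} = -5 + j^{\frac{3}{2}}$)
$I = 12$ ($I = 2 + 10 = 12$)
$G{\left(T,U \right)} = \frac{2}{3} + \frac{T}{6}$ ($G{\left(T,U \right)} = - \frac{4}{3} + \frac{T + 12}{6} = - \frac{4}{3} + \frac{12 + T}{6} = - \frac{4}{3} + \left(2 + \frac{T}{6}\right) = \frac{2}{3} + \frac{T}{6}$)
$\left(282 + 294\right) G{\left(-12,0 + M{\left(b{\left(6 \right)} \right)} \right)} = \left(282 + 294\right) \left(\frac{2}{3} + \frac{1}{6} \left(-12\right)\right) = 576 \left(\frac{2}{3} - 2\right) = 576 \left(- \frac{4}{3}\right) = -768$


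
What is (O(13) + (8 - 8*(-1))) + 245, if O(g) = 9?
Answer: 270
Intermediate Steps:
(O(13) + (8 - 8*(-1))) + 245 = (9 + (8 - 8*(-1))) + 245 = (9 + (8 + 8)) + 245 = (9 + 16) + 245 = 25 + 245 = 270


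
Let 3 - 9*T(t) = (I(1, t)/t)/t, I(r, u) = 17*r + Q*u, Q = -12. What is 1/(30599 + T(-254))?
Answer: 580644/17767316239 ≈ 3.2680e-5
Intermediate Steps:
I(r, u) = -12*u + 17*r (I(r, u) = 17*r - 12*u = -12*u + 17*r)
T(t) = 1/3 - (17 - 12*t)/(9*t**2) (T(t) = 1/3 - (-12*t + 17*1)/t/(9*t) = 1/3 - (-12*t + 17)/t/(9*t) = 1/3 - (17 - 12*t)/t/(9*t) = 1/3 - (17 - 12*t)/(9*t**2))
1/(30599 + T(-254)) = 1/(30599 + (1/9)*(-17 + 3*(-254)**2 + 12*(-254))/(-254)**2) = 1/(30599 + (1/9)*(1/64516)*(-17 + 3*64516 - 3048)) = 1/(30599 + (1/9)*(1/64516)*(-17 + 193548 - 3048)) = 1/(30599 + (1/9)*(1/64516)*190483) = 1/(30599 + 190483/580644) = 1/(17767316239/580644) = 580644/17767316239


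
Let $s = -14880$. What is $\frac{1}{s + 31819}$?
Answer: $\frac{1}{16939} \approx 5.9035 \cdot 10^{-5}$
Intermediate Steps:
$\frac{1}{s + 31819} = \frac{1}{-14880 + 31819} = \frac{1}{16939}$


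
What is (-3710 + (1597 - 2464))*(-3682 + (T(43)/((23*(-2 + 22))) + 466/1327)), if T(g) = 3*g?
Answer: 447188998503/26540 ≈ 1.6850e+7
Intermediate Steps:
(-3710 + (1597 - 2464))*(-3682 + (T(43)/((23*(-2 + 22))) + 466/1327)) = (-3710 + (1597 - 2464))*(-3682 + ((3*43)/((23*(-2 + 22))) + 466/1327)) = (-3710 - 867)*(-3682 + (129/((23*20)) + 466*(1/1327))) = -4577*(-3682 + (129/460 + 466/1327)) = -4577*(-3682 + 385543/610420) = -4577*(-2247180897/610420) = 447188998503/26540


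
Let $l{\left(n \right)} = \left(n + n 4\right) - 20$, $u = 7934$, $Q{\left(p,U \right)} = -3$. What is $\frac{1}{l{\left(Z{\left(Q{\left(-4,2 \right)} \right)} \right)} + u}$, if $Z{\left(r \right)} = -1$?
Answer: $\frac{1}{7909} \approx 0.00012644$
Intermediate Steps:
$l{\left(n \right)} = -20 + 5 n$ ($l{\left(n \right)} = \left(n + 4 n\right) - 20 = 5 n - 20 = -20 + 5 n$)
$\frac{1}{l{\left(Z{\left(Q{\left(-4,2 \right)} \right)} \right)} + u} = \frac{1}{\left(-20 + 5 \left(-1\right)\right) + 7934} = \frac{1}{\left(-20 - 5\right) + 7934} = \frac{1}{-25 + 7934} = \frac{1}{7909}$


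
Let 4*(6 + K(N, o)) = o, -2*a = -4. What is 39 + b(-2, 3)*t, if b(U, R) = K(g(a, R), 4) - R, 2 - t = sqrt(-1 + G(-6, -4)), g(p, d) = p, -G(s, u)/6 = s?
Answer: 23 + 8*sqrt(35) ≈ 70.329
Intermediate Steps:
a = 2 (a = -1/2*(-4) = 2)
G(s, u) = -6*s
K(N, o) = -6 + o/4
t = 2 - sqrt(35) (t = 2 - sqrt(-1 - 6*(-6)) = 2 - sqrt(-1 + 36) = 2 - sqrt(35) ≈ -3.9161)
b(U, R) = -5 - R (b(U, R) = (-6 + (1/4)*4) - R = (-6 + 1) - R = -5 - R)
39 + b(-2, 3)*t = 39 + (-5 - 1*3)*(2 - sqrt(35)) = 39 + (-5 - 3)*(2 - sqrt(35)) = 39 - 8*(2 - sqrt(35)) = 39 + (-16 + 8*sqrt(35)) = 23 + 8*sqrt(35)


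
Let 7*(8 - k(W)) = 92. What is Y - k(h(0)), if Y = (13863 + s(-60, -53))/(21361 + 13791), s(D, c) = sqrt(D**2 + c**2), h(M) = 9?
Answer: 1362513/246064 + sqrt(6409)/35152 ≈ 5.5395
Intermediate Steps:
k(W) = -36/7 (k(W) = 8 - 1/7*92 = 8 - 92/7 = -36/7)
Y = 13863/35152 + sqrt(6409)/35152 (Y = (13863 + sqrt((-60)**2 + (-53)**2))/(21361 + 13791) = (13863 + sqrt(3600 + 2809))/35152 = (13863 + sqrt(6409))*(1/35152) = 13863/35152 + sqrt(6409)/35152 ≈ 0.39665)
Y - k(h(0)) = (13863/35152 + sqrt(6409)/35152) - 1*(-36/7) = (13863/35152 + sqrt(6409)/35152) + 36/7 = 1362513/246064 + sqrt(6409)/35152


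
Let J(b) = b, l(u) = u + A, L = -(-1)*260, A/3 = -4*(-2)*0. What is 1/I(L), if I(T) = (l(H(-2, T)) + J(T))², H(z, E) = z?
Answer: 1/66564 ≈ 1.5023e-5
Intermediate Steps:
A = 0 (A = 3*(-4*(-2)*0) = 3*(8*0) = 3*0 = 0)
L = 260 (L = -1*(-260) = 260)
l(u) = u (l(u) = u + 0 = u)
I(T) = (-2 + T)²
1/I(L) = 1/((-2 + 260)²) = 1/(258²) = 1/66564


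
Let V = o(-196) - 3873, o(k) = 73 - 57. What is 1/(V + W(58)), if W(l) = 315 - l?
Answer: -1/3600 ≈ -0.00027778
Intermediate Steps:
o(k) = 16
V = -3857 (V = 16 - 3873 = -3857)
1/(V + W(58)) = 1/(-3857 + (315 - 1*58)) = 1/(-3857 + (315 - 58)) = 1/(-3857 + 257) = 1/(-3600) = -1/3600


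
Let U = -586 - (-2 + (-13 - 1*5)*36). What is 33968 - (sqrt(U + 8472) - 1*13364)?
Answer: 47332 - 2*sqrt(2134) ≈ 47240.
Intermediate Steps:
U = 64 (U = -586 - (-2 + (-13 - 5)*36) = -586 - (-2 - 18*36) = -586 - (-2 - 648) = -586 - 1*(-650) = -586 + 650 = 64)
33968 - (sqrt(U + 8472) - 1*13364) = 33968 - (sqrt(64 + 8472) - 1*13364) = 33968 - (sqrt(8536) - 13364) = 33968 - (2*sqrt(2134) - 13364) = 33968 - (-13364 + 2*sqrt(2134)) = 33968 + (13364 - 2*sqrt(2134)) = 47332 - 2*sqrt(2134)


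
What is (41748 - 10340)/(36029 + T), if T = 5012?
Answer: 2416/3157 ≈ 0.76528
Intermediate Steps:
(41748 - 10340)/(36029 + T) = (41748 - 10340)/(36029 + 5012) = 31408/41041 = 31408*(1/41041) = 2416/3157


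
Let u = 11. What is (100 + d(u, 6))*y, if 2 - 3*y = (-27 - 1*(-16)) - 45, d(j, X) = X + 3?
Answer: 6322/3 ≈ 2107.3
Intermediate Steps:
d(j, X) = 3 + X
y = 58/3 (y = 2/3 - ((-27 - 1*(-16)) - 45)/3 = 2/3 - ((-27 + 16) - 45)/3 = 2/3 - (-11 - 45)/3 = 2/3 - 1/3*(-56) = 2/3 + 56/3 = 58/3 ≈ 19.333)
(100 + d(u, 6))*y = (100 + (3 + 6))*(58/3) = (100 + 9)*(58/3) = 109*(58/3) = 6322/3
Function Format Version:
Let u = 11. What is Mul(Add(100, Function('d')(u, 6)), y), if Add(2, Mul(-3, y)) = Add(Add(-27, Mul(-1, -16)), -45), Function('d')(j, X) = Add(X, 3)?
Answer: Rational(6322, 3) ≈ 2107.3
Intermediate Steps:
Function('d')(j, X) = Add(3, X)
y = Rational(58, 3) (y = Add(Rational(2, 3), Mul(Rational(-1, 3), Add(Add(-27, Mul(-1, -16)), -45))) = Add(Rational(2, 3), Mul(Rational(-1, 3), Add(Add(-27, 16), -45))) = Add(Rational(2, 3), Mul(Rational(-1, 3), Add(-11, -45))) = Add(Rational(2, 3), Mul(Rational(-1, 3), -56)) = Add(Rational(2, 3), Rational(56, 3)) = Rational(58, 3) ≈ 19.333)
Mul(Add(100, Function('d')(u, 6)), y) = Mul(Add(100, Add(3, 6)), Rational(58, 3)) = Mul(Add(100, 9), Rational(58, 3)) = Mul(109, Rational(58, 3)) = Rational(6322, 3)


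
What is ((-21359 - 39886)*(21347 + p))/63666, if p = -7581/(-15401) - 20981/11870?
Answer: -5310906657204419/258639404076 ≈ -20534.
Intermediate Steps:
p = -233141911/182809870 (p = -7581*(-1/15401) - 20981*1/11870 = 7581/15401 - 20981/11870 = -233141911/182809870 ≈ -1.2753)
((-21359 - 39886)*(21347 + p))/63666 = ((-21359 - 39886)*(21347 - 233141911/182809870))/63666 = -61245*3902209152979/182809870*(1/63666) = -47798159914839771/36561974*1/63666 = -5310906657204419/258639404076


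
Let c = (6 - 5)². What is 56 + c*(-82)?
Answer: -26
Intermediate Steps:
c = 1 (c = 1² = 1)
56 + c*(-82) = 56 + 1*(-82) = 56 - 82 = -26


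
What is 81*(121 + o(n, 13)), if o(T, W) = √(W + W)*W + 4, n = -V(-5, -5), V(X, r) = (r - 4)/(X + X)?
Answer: 10125 + 1053*√26 ≈ 15494.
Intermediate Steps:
V(X, r) = (-4 + r)/(2*X) (V(X, r) = (-4 + r)/((2*X)) = (-4 + r)*(1/(2*X)) = (-4 + r)/(2*X))
n = -9/10 (n = -(-4 - 5)/(2*(-5)) = -(-1)*(-9)/(2*5) = -1*9/10 = -9/10 ≈ -0.90000)
o(T, W) = 4 + √2*W^(3/2) (o(T, W) = √(2*W)*W + 4 = (√2*√W)*W + 4 = √2*W^(3/2) + 4 = 4 + √2*W^(3/2))
81*(121 + o(n, 13)) = 81*(121 + (4 + √2*13^(3/2))) = 81*(121 + (4 + √2*(13*√13))) = 81*(121 + (4 + 13*√26)) = 81*(125 + 13*√26) = 10125 + 1053*√26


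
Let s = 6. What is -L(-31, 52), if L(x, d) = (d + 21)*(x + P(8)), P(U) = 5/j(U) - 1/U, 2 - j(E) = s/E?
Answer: 15841/8 ≈ 1980.1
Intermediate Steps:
j(E) = 2 - 6/E
P(U) = -1/U + 5/(2 - 6/U) (P(U) = 5/(2 - 6/U) - 1/U = -1/U + 5/(2 - 6/U))
L(x, d) = (21 + d)*(31/8 + x) (L(x, d) = (d + 21)*(x + (3 - 1*8 + (5/2)*8²)/(8*(-3 + 8))) = (21 + d)*(x + (⅛)*(3 - 8 + (5/2)*64)/5) = (21 + d)*(x + (⅛)*(⅕)*(3 - 8 + 160)) = (21 + d)*(x + (⅛)*(⅕)*155) = (21 + d)*(x + 31/8) = (21 + d)*(31/8 + x))
-L(-31, 52) = -(651/8 + 21*(-31) + (31/8)*52 + 52*(-31)) = -(651/8 - 651 + 403/2 - 1612) = -1*(-15841/8) = 15841/8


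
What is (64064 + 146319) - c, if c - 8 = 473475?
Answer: -263100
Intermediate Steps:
c = 473483 (c = 8 + 473475 = 473483)
(64064 + 146319) - c = (64064 + 146319) - 1*473483 = 210383 - 473483 = -263100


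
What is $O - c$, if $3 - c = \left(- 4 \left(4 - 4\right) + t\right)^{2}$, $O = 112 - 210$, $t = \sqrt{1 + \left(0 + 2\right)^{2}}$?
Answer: $-96$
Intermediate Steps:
$t = \sqrt{5}$ ($t = \sqrt{1 + 2^{2}} = \sqrt{1 + 4} = \sqrt{5} \approx 2.2361$)
$O = -98$ ($O = 112 - 210 = -98$)
$c = -2$ ($c = 3 - \left(- 4 \left(4 - 4\right) + \sqrt{5}\right)^{2} = 3 - \left(\left(-4\right) 0 + \sqrt{5}\right)^{2} = 3 - \left(0 + \sqrt{5}\right)^{2} = 3 - \left(\sqrt{5}\right)^{2} = 3 - 5 = -2$)
$O - c = -98 - -2 = -98 + 2 = -96$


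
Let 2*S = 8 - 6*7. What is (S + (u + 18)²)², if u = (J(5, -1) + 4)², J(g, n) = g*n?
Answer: 118336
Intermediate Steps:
S = -17 (S = (8 - 6*7)/2 = (8 - 42)/2 = (½)*(-34) = -17)
u = 1 (u = (5*(-1) + 4)² = (-5 + 4)² = (-1)² = 1)
(S + (u + 18)²)² = (-17 + (1 + 18)²)² = (-17 + 19²)² = (-17 + 361)² = 344² = 118336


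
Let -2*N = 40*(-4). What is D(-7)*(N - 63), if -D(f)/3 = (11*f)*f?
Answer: -27489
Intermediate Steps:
N = 80 (N = -20*(-4) = -½*(-160) = 80)
D(f) = -33*f² (D(f) = -3*11*f*f = -33*f²)
D(-7)*(N - 63) = (-33*(-7)²)*(80 - 63) = -33*49*17 = -1617*17 = -27489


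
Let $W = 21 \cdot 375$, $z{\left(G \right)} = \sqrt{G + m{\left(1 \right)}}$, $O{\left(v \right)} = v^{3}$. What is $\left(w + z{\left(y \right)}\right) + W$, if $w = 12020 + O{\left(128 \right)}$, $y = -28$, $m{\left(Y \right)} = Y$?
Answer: $2117047 + 3 i \sqrt{3} \approx 2.117 \cdot 10^{6} + 5.1962 i$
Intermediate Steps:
$z{\left(G \right)} = \sqrt{1 + G}$ ($z{\left(G \right)} = \sqrt{G + 1} = \sqrt{1 + G}$)
$w = 2109172$ ($w = 12020 + 128^{3} = 12020 + 2097152 = 2109172$)
$W = 7875$
$\left(w + z{\left(y \right)}\right) + W = \left(2109172 + \sqrt{1 - 28}\right) + 7875 = \left(2109172 + \sqrt{-27}\right) + 7875 = \left(2109172 + 3 i \sqrt{3}\right) + 7875 = 2117047 + 3 i \sqrt{3}$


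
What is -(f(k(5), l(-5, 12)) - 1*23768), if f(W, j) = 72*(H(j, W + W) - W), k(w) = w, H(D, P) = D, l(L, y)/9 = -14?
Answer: 33200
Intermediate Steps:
l(L, y) = -126 (l(L, y) = 9*(-14) = -126)
f(W, j) = -72*W + 72*j (f(W, j) = 72*(j - W) = -72*W + 72*j)
-(f(k(5), l(-5, 12)) - 1*23768) = -((-72*5 + 72*(-126)) - 1*23768) = -((-360 - 9072) - 23768) = -(-9432 - 23768) = -1*(-33200) = 33200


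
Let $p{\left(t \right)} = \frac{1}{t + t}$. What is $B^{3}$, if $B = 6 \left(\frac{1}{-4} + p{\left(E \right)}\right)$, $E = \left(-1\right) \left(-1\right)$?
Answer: $\frac{27}{8} \approx 3.375$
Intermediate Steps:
$E = 1$
$p{\left(t \right)} = \frac{1}{2 t}$
$B = \frac{3}{2}$ ($B = 6 \left(\frac{1}{-4} + \frac{1}{2 \cdot 1}\right) = 6 \left(- \frac{1}{4} + \frac{1}{2} \cdot 1\right) = 6 \left(- \frac{1}{4} + \frac{1}{2}\right) = 6 \cdot \frac{1}{4} = \frac{3}{2} \approx 1.5$)
$B^{3} = \left(\frac{3}{2}\right)^{3} = \frac{27}{8}$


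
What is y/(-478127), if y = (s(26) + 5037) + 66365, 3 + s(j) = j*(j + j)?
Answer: -72751/478127 ≈ -0.15216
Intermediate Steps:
s(j) = -3 + 2*j**2 (s(j) = -3 + j*(j + j) = -3 + j*(2*j) = -3 + 2*j**2)
y = 72751 (y = ((-3 + 2*26**2) + 5037) + 66365 = ((-3 + 2*676) + 5037) + 66365 = ((-3 + 1352) + 5037) + 66365 = (1349 + 5037) + 66365 = 6386 + 66365 = 72751)
y/(-478127) = 72751/(-478127) = 72751*(-1/478127) = -72751/478127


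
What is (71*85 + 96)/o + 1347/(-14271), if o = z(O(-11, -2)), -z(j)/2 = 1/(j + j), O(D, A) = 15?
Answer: -437477954/4757 ≈ -91965.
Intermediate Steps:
z(j) = -1/j (z(j) = -2/(j + j) = -2*1/(2*j) = -1/j)
o = -1/15 ≈ -0.066667
(71*85 + 96)/o + 1347/(-14271) = (71*85 + 96)/(-1/15) + 1347/(-14271) = (6035 + 96)*(-15) + 1347*(-1/14271) = 6131*(-15) - 449/4757 = -91965 - 449/4757 = -437477954/4757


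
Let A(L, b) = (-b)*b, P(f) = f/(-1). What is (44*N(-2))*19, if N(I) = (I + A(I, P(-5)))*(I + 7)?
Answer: -112860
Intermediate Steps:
P(f) = -f (P(f) = f*(-1) = -f)
A(L, b) = -b**2
N(I) = (-25 + I)*(7 + I) (N(I) = (I - (-1*(-5))**2)*(I + 7) = (I - 1*5**2)*(7 + I) = (I - 1*25)*(7 + I) = (I - 25)*(7 + I) = (-25 + I)*(7 + I))
(44*N(-2))*19 = (44*(-175 + (-2)**2 - 18*(-2)))*19 = (44*(-175 + 4 + 36))*19 = (44*(-135))*19 = -5940*19 = -112860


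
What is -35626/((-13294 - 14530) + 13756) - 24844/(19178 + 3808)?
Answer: 117348461/80841762 ≈ 1.4516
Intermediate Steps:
-35626/((-13294 - 14530) + 13756) - 24844/(19178 + 3808) = -35626/(-27824 + 13756) - 24844/22986 = -35626/(-14068) - 24844*1/22986 = -35626*(-1/14068) - 12422/11493 = 17813/7034 - 12422/11493 = 117348461/80841762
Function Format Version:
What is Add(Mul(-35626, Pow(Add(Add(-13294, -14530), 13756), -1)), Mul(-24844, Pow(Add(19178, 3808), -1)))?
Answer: Rational(117348461, 80841762) ≈ 1.4516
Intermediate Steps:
Add(Mul(-35626, Pow(Add(Add(-13294, -14530), 13756), -1)), Mul(-24844, Pow(Add(19178, 3808), -1))) = Add(Mul(-35626, Pow(Add(-27824, 13756), -1)), Mul(-24844, Pow(22986, -1))) = Add(Mul(-35626, Pow(-14068, -1)), Mul(-24844, Rational(1, 22986))) = Add(Mul(-35626, Rational(-1, 14068)), Rational(-12422, 11493)) = Add(Rational(17813, 7034), Rational(-12422, 11493)) = Rational(117348461, 80841762)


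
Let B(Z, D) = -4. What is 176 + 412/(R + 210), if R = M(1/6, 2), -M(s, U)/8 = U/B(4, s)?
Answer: 19038/107 ≈ 177.93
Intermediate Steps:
M(s, U) = 2*U (M(s, U) = -8*U/(-4) = -8*U*(-1)/4 = -(-2)*U = 2*U)
R = 4 (R = 2*2 = 4)
176 + 412/(R + 210) = 176 + 412/(4 + 210) = 176 + 412/214 = 176 + 412*(1/214) = 176 + 206/107 = 19038/107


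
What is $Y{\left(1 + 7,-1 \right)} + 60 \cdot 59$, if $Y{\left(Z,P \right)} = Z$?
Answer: $3548$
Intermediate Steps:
$Y{\left(1 + 7,-1 \right)} + 60 \cdot 59 = \left(1 + 7\right) + 60 \cdot 59 = 8 + 3540 = 3548$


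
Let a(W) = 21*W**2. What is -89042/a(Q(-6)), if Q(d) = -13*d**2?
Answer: -44521/2299752 ≈ -0.019359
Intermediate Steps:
-89042/a(Q(-6)) = -89042/(21*(-13*(-6)**2)**2) = -89042/(21*(-13*36)**2) = -89042/(21*(-468)**2) = -89042/(21*219024) = -89042/4599504 = -89042*1/4599504 = -44521/2299752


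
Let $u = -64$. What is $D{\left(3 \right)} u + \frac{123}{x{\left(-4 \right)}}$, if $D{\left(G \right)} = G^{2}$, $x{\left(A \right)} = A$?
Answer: $- \frac{2427}{4} \approx -606.75$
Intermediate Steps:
$D{\left(3 \right)} u + \frac{123}{x{\left(-4 \right)}} = 3^{2} \left(-64\right) + \frac{123}{-4} = 9 \left(-64\right) + 123 \left(- \frac{1}{4}\right) = -576 - \frac{123}{4} = - \frac{2427}{4}$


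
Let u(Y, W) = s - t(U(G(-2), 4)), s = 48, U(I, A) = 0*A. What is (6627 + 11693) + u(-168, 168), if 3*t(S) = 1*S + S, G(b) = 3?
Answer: 18368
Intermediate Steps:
U(I, A) = 0
t(S) = 2*S/3 (t(S) = (1*S + S)/3 = (S + S)/3 = (2*S)/3 = 2*S/3)
u(Y, W) = 48 (u(Y, W) = 48 - 2*0/3 = 48 - 1*0 = 48 + 0 = 48)
(6627 + 11693) + u(-168, 168) = (6627 + 11693) + 48 = 18320 + 48 = 18368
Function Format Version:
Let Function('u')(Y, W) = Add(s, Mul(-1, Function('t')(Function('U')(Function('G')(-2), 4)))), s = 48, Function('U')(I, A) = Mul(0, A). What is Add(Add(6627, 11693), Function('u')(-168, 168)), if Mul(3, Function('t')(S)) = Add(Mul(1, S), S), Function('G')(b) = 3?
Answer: 18368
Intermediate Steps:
Function('U')(I, A) = 0
Function('t')(S) = Mul(Rational(2, 3), S) (Function('t')(S) = Mul(Rational(1, 3), Add(Mul(1, S), S)) = Mul(Rational(1, 3), Add(S, S)) = Mul(Rational(1, 3), Mul(2, S)) = Mul(Rational(2, 3), S))
Function('u')(Y, W) = 48 (Function('u')(Y, W) = Add(48, Mul(-1, Mul(Rational(2, 3), 0))) = Add(48, Mul(-1, 0)) = Add(48, 0) = 48)
Add(Add(6627, 11693), Function('u')(-168, 168)) = Add(Add(6627, 11693), 48) = Add(18320, 48) = 18368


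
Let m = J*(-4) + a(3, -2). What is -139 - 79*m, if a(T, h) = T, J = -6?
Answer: -2272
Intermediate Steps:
m = 27 (m = -6*(-4) + 3 = 24 + 3 = 27)
-139 - 79*m = -139 - 79*27 = -139 - 2133 = -2272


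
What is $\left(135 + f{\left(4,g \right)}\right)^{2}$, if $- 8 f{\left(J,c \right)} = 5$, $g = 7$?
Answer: $\frac{1155625}{64} \approx 18057.0$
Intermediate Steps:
$f{\left(J,c \right)} = - \frac{5}{8}$ ($f{\left(J,c \right)} = \left(- \frac{1}{8}\right) 5 = - \frac{5}{8}$)
$\left(135 + f{\left(4,g \right)}\right)^{2} = \left(135 - \frac{5}{8}\right)^{2} = \left(\frac{1075}{8}\right)^{2} = \frac{1155625}{64}$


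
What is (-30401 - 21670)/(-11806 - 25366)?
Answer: 52071/37172 ≈ 1.4008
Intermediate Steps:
(-30401 - 21670)/(-11806 - 25366) = -52071/(-37172) = -52071*(-1/37172) = 52071/37172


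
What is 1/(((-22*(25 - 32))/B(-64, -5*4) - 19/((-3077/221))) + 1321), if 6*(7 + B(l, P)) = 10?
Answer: 1448/1872973 ≈ 0.00077310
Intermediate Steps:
B(l, P) = -16/3 (B(l, P) = -7 + (⅙)*10 = -7 + 5/3 = -16/3)
1/(((-22*(25 - 32))/B(-64, -5*4) - 19/((-3077/221))) + 1321) = 1/(((-22*(25 - 32))/(-16/3) - 19/((-3077/221))) + 1321) = 1/((-22*(-7)*(-3/16) - 19/((-3077*1/221))) + 1321) = 1/((154*(-3/16) - 19/(-181/13)) + 1321) = 1/((-231/8 - 19*(-13/181)) + 1321) = 1/((-231/8 + 247/181) + 1321) = 1/(-39835/1448 + 1321) = 1/(1872973/1448) = 1448/1872973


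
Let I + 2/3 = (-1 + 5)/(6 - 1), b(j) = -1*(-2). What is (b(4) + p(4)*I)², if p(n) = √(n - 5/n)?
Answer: (30 + √11)²/225 ≈ 4.9333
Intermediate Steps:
b(j) = 2
I = 2/15 (I = -⅔ + (-1 + 5)/(6 - 1) = -⅔ + 4/5 = -⅔ + 4*(⅕) = -⅔ + ⅘ = 2/15 ≈ 0.13333)
(b(4) + p(4)*I)² = (2 + √(4 - 5/4)*(2/15))² = (2 + √(11/4)*(2/15))² = (2 + (√11/2)*(2/15))² = (2 + √11/15)²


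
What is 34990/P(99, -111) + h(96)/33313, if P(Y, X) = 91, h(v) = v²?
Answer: 166637218/433069 ≈ 384.78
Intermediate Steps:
34990/P(99, -111) + h(96)/33313 = 34990/91 + 96²/33313 = 34990*(1/91) + 9216*(1/33313) = 34990/91 + 9216/33313 = 166637218/433069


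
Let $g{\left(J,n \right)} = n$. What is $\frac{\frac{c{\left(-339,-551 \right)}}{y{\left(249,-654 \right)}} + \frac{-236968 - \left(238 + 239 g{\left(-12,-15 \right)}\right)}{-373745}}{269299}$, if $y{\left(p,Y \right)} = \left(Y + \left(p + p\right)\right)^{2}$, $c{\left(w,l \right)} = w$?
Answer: $\frac{1852900367}{816465943372560} \approx 2.2694 \cdot 10^{-6}$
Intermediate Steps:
$y{\left(p,Y \right)} = \left(Y + 2 p\right)^{2}$
$\frac{\frac{c{\left(-339,-551 \right)}}{y{\left(249,-654 \right)}} + \frac{-236968 - \left(238 + 239 g{\left(-12,-15 \right)}\right)}{-373745}}{269299} = \frac{- \frac{339}{\left(-654 + 2 \cdot 249\right)^{2}} + \frac{-236968 - \left(238 + 239 \left(-15\right)\right)}{-373745}}{269299} = \left(- \frac{339}{\left(-654 + 498\right)^{2}} + \left(-236968 - \left(238 - 3585\right)\right) \left(- \frac{1}{373745}\right)\right) \frac{1}{269299} = \left(- \frac{339}{\left(-156\right)^{2}} + \left(-236968 - -3347\right) \left(- \frac{1}{373745}\right)\right) \frac{1}{269299} = \left(- \frac{339}{24336} + \left(-236968 + 3347\right) \left(- \frac{1}{373745}\right)\right) \frac{1}{269299} = \left(\left(-339\right) \frac{1}{24336} - - \frac{233621}{373745}\right) \frac{1}{269299} = \left(- \frac{113}{8112} + \frac{233621}{373745}\right) \frac{1}{269299} = \frac{1852900367}{3031819440} \cdot \frac{1}{269299} = \frac{1852900367}{816465943372560}$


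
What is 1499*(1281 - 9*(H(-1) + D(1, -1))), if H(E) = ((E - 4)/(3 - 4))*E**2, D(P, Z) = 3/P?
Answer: 1812291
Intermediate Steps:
H(E) = E**2*(4 - E) (H(E) = ((-4 + E)/(-1))*E**2 = ((-4 + E)*(-1))*E**2 = (4 - E)*E**2 = E**2*(4 - E))
1499*(1281 - 9*(H(-1) + D(1, -1))) = 1499*(1281 - 9*((-1)**2*(4 - 1*(-1)) + 3/1)) = 1499*(1281 - 9*(1*(4 + 1) + 3*1)) = 1499*(1281 - 9*(1*5 + 3)) = 1499*(1281 - 9*(5 + 3)) = 1499*(1281 - 9*8) = 1499*(1281 - 72) = 1499*1209 = 1812291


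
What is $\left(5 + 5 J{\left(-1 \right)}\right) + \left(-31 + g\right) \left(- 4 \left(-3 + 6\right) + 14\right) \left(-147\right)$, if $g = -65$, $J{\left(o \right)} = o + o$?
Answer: $28219$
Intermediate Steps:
$J{\left(o \right)} = 2 o$
$\left(5 + 5 J{\left(-1 \right)}\right) + \left(-31 + g\right) \left(- 4 \left(-3 + 6\right) + 14\right) \left(-147\right) = \left(5 + 5 \cdot 2 \left(-1\right)\right) + \left(-31 - 65\right) \left(- 4 \left(-3 + 6\right) + 14\right) \left(-147\right) = \left(5 + 5 \left(-2\right)\right) + - 96 \left(\left(-4\right) 3 + 14\right) \left(-147\right) = \left(5 - 10\right) + - 96 \left(-12 + 14\right) \left(-147\right) = -5 + \left(-96\right) 2 \left(-147\right) = -5 - -28224 = -5 + 28224 = 28219$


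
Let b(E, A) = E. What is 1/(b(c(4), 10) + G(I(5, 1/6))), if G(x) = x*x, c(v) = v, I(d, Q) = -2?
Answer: ⅛ ≈ 0.12500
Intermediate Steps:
G(x) = x²
1/(b(c(4), 10) + G(I(5, 1/6))) = 1/(4 + (-2)²) = 1/(4 + 4) = 1/8 = ⅛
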